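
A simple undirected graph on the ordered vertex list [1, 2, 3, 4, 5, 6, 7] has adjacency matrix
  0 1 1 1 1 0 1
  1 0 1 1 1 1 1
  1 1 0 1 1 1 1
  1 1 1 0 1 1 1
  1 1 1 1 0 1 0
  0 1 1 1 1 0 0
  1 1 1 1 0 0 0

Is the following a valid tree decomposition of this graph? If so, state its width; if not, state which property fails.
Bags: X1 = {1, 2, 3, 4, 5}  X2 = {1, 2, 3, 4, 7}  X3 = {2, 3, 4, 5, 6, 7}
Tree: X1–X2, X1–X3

A tree decomposition must satisfy three properties: every vertex lies in some bag; for every edge, both endpoints lie together in some bag; and for every vertex, the bags containing it form a connected subtree. Here bags containing vertex 7 are not connected in the tree, so the decomposition is invalid.

No — bags containing vertex 7 are not connected in the tree.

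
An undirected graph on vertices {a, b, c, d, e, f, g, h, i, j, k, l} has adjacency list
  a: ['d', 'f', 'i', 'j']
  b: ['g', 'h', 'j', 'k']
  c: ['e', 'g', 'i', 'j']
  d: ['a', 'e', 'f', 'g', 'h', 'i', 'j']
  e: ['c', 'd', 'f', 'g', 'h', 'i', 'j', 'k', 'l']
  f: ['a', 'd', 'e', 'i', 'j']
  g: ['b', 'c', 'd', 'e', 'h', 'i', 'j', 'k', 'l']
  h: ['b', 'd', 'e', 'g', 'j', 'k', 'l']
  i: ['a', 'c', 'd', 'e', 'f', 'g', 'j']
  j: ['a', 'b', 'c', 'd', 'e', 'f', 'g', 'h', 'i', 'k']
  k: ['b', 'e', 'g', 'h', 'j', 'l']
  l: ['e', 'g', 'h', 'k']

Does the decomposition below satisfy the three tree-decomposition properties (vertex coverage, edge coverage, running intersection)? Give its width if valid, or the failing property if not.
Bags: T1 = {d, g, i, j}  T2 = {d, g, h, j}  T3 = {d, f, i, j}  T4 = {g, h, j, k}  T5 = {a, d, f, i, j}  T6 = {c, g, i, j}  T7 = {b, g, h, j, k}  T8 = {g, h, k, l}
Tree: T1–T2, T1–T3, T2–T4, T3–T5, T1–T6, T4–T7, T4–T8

A tree decomposition must satisfy three properties: every vertex lies in some bag; for every edge, both endpoints lie together in some bag; and for every vertex, the bags containing it form a connected subtree. Here vertex e appears in no bag, so the decomposition is invalid.

No — vertex e appears in no bag.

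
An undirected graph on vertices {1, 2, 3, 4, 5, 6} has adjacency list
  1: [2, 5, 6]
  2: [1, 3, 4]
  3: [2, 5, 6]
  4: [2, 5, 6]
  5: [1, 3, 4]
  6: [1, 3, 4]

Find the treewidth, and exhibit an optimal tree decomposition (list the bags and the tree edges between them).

Treewidth 3.
One such decomposition:
Bags: B1 = {1, 2, 5, 6}  B2 = {2, 4, 5, 6}  B3 = {2, 3, 5, 6}
Tree: B1–B2, B2–B3

Every bag has size at most 4, so the width is 4 − 1 = 3 and tw(G) ≤ 3. For the lower bound: the 4 vertex sets {1,5}, {2,4}, {6}, {3} are disjoint, each induces a connected subgraph, and every pair is joined by at least one edge of G. Contracting each set to a single vertex therefore yields K_{4} as a minor, and since treewidth is minor-monotone, tw(G) ≥ tw(K_{4}) = 3. Therefore the treewidth is 3.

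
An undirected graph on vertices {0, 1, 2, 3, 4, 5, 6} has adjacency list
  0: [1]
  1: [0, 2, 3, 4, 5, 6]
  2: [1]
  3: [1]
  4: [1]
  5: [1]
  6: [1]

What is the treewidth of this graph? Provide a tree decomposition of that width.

The largest bag has 2 vertices, giving width 1; this decomposition certifies tw(G) ≤ 1. G has an edge, so its treewidth is at least 1. The upper and lower bounds meet at 1, so that is the treewidth.

Treewidth 1.
Bags: B1 = {0, 1}  B2 = {1, 5}  B3 = {1, 3}  B4 = {1, 6}  B5 = {1, 2}  B6 = {1, 4}
Tree: B1–B2, B2–B3, B3–B4, B4–B5, B5–B6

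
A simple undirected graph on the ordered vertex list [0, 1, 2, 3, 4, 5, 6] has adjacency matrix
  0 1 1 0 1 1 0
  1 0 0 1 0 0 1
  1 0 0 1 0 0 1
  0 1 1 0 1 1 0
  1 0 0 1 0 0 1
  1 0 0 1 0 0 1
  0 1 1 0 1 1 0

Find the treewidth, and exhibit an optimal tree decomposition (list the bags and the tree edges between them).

Treewidth 3.
One such decomposition:
Bags: B1 = {0, 3, 5, 6}  B2 = {0, 3, 4, 6}  B3 = {0, 2, 3, 6}  B4 = {0, 1, 3, 6}
Tree: B1–B2, B2–B3, B3–B4

The largest bag has 4 vertices, giving width 3; this decomposition certifies tw(G) ≤ 3. For the lower bound: the 4 vertex sets {0,5}, {4,6}, {3}, {2} are disjoint, each induces a connected subgraph, and every pair is joined by at least one edge of G. Contracting each set to a single vertex therefore yields K_{4} as a minor, and since treewidth is minor-monotone, tw(G) ≥ tw(K_{4}) = 3. Therefore the treewidth is 3.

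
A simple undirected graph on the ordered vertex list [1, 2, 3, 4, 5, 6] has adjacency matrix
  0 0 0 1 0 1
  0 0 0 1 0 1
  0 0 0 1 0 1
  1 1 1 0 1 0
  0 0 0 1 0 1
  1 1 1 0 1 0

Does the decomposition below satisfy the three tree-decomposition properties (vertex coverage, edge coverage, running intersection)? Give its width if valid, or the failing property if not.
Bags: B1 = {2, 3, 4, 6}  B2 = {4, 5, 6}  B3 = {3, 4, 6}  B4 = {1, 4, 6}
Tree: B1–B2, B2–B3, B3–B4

A tree decomposition must satisfy three properties: every vertex lies in some bag; for every edge, both endpoints lie together in some bag; and for every vertex, the bags containing it form a connected subtree. Here bags containing vertex 3 are not connected in the tree, so the decomposition is invalid.

No — bags containing vertex 3 are not connected in the tree.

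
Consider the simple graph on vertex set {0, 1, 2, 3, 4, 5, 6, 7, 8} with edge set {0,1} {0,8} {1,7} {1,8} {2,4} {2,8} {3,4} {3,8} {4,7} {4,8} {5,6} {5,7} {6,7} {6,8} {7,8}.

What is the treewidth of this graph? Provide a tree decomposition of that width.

The largest bag has 3 vertices, giving width 2; this decomposition certifies tw(G) ≤ 2. On the other hand G contains the 3-clique {0, 1, 8}. A clique must lie in a single bag of any decomposition, so no decomposition can have width below 2. The upper and lower bounds meet at 2, so that is the treewidth.

Treewidth 2.
One such decomposition:
Bags: B1 = {6, 7, 8}  B2 = {4, 7, 8}  B3 = {1, 7, 8}  B4 = {2, 4, 8}  B5 = {5, 6, 7}  B6 = {0, 1, 8}  B7 = {3, 4, 8}
Tree: B1–B2, B1–B3, B2–B4, B1–B5, B3–B6, B2–B7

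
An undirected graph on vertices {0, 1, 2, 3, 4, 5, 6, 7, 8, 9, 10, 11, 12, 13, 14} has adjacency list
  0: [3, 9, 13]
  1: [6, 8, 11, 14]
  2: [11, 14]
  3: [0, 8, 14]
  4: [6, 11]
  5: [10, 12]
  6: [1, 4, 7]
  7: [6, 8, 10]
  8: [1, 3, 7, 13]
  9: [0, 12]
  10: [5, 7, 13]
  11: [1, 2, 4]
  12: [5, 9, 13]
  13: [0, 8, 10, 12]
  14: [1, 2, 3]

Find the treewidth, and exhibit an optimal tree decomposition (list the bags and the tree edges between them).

Treewidth 3.
One such decomposition:
Bags: B1 = {2, 4, 11, 14}  B2 = {1, 4, 11, 14}  B3 = {1, 4, 6, 14}  B4 = {1, 3, 6, 14}  B5 = {1, 3, 6, 8}  B6 = {3, 6, 7, 8}  B7 = {0, 3, 7, 8}  B8 = {0, 7, 8, 13}  B9 = {0, 7, 10, 13}  B10 = {0, 9, 10, 13}  B11 = {9, 10, 12, 13}  B12 = {5, 9, 10, 12}
Tree: B1–B2, B2–B3, B3–B4, B4–B5, B5–B6, B6–B7, B7–B8, B8–B9, B9–B10, B10–B11, B11–B12

Each bag holds 4 vertices, so the decomposition has width 3, which upper-bounds the treewidth. For the lower bound: the 4 vertex sets {2,4,11}, {14}, {1}, {3,6,7,8} are disjoint, each induces a connected subgraph, and every pair is joined by at least one edge of G. Contracting each set to a single vertex therefore yields K_{4} as a minor, and since treewidth is minor-monotone, tw(G) ≥ tw(K_{4}) = 3. Hence tw(G) = 3 exactly.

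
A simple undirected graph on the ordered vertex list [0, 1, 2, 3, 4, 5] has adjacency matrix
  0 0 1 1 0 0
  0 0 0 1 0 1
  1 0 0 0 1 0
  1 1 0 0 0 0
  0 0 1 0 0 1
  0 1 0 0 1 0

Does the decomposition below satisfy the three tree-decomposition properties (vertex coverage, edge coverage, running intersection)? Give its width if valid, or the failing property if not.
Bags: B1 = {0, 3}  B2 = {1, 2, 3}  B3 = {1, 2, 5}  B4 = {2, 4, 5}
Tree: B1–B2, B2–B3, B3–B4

No — edge (2,0) lies in no bag.

A tree decomposition must satisfy three properties: every vertex lies in some bag; for every edge, both endpoints lie together in some bag; and for every vertex, the bags containing it form a connected subtree. Here edge (2,0) lies in no bag, so the decomposition is invalid.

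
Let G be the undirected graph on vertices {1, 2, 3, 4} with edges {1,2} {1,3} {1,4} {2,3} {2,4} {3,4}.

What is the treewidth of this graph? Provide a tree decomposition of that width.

Treewidth 3.
One optimal decomposition is:
Bags: B1 = {1, 2, 3, 4}
Tree: (single bag)

A single bag containing all 4 vertices is trivially a valid decomposition of width 3. Conversely, {1, 2, 3, 4} is a clique of size 4, and the vertices of any clique must share a bag in every tree decomposition; so some bag has ≥ 4 vertices and tw(G) ≥ 3. Hence tw(G) = 3 exactly.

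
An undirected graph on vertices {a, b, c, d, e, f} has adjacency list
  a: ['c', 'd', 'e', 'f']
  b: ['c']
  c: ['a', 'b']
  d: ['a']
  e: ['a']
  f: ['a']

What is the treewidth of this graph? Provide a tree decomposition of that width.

Treewidth 1.
One such decomposition:
Bags: B1 = {a, e}  B2 = {a, c}  B3 = {b, c}  B4 = {a, d}  B5 = {a, f}
Tree: B1–B2, B2–B3, B2–B4, B2–B5

Every bag has size at most 2, so the width is 2 − 1 = 1 and tw(G) ≤ 1. G has an edge, so its treewidth is at least 1. Therefore the treewidth is 1.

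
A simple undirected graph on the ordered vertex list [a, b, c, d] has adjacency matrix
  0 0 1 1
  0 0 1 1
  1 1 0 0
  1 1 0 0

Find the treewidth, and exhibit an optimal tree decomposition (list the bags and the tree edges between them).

Treewidth 2.
One optimal decomposition is:
Bags: B1 = {b, c, d}  B2 = {a, c, d}
Tree: B1–B2

Every bag has size at most 3, so the width is 3 − 1 = 2 and tw(G) ≤ 2. Since d–b–c–a–d is a cycle in G, G is not acyclic. Forests are exactly the graphs of treewidth ≤ 1, so tw(G) ≥ 2. Combining the bounds, tw(G) = 2.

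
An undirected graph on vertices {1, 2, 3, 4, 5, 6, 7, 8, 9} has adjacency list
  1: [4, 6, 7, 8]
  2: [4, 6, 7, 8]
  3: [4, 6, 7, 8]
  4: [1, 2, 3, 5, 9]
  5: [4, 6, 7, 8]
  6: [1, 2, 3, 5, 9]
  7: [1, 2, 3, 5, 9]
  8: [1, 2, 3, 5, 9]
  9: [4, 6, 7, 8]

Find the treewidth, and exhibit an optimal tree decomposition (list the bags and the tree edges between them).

Each bag holds 5 vertices, so the decomposition has width 4, which upper-bounds the treewidth. For the lower bound: the 5 vertex sets {1,4}, {3,6}, {2,8}, {7}, {5} are disjoint, each induces a connected subgraph, and every pair is joined by at least one edge of G. Contracting each set to a single vertex therefore yields K_{5} as a minor, and since treewidth is minor-monotone, tw(G) ≥ tw(K_{5}) = 4. Therefore the treewidth is 4.

Treewidth 4.
One such decomposition:
Bags: B1 = {1, 4, 6, 7, 8}  B2 = {3, 4, 6, 7, 8}  B3 = {2, 4, 6, 7, 8}  B4 = {4, 5, 6, 7, 8}  B5 = {4, 6, 7, 8, 9}
Tree: B1–B2, B2–B3, B3–B4, B4–B5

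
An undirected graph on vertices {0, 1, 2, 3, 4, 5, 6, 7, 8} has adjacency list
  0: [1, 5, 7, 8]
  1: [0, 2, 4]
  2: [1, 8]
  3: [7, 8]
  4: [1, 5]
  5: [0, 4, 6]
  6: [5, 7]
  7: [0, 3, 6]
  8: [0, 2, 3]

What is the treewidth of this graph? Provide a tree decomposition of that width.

Treewidth 3.
One such decomposition:
Bags: B1 = {3, 6, 7, 8}  B2 = {0, 6, 7, 8}  B3 = {0, 5, 6, 8}  B4 = {0, 2, 5, 8}  B5 = {0, 1, 2, 5}  B6 = {1, 2, 4, 5}
Tree: B1–B2, B2–B3, B3–B4, B4–B5, B5–B6

Each bag holds 4 vertices, so the decomposition has width 3, which upper-bounds the treewidth. For the lower bound: the 4 vertex sets {3,6,7}, {8}, {0}, {1,2,4,5} are disjoint, each induces a connected subgraph, and every pair is joined by at least one edge of G. Contracting each set to a single vertex therefore yields K_{4} as a minor, and since treewidth is minor-monotone, tw(G) ≥ tw(K_{4}) = 3. Combining the bounds, tw(G) = 3.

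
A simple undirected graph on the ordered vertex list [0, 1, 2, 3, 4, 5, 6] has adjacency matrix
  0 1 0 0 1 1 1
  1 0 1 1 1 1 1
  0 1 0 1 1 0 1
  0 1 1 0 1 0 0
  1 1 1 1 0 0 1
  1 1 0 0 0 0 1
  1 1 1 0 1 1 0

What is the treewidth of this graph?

3

A width-3 tree decomposition is:
Bags: B1 = {0, 1, 5, 6}  B2 = {0, 1, 4, 6}  B3 = {1, 2, 4, 6}  B4 = {1, 2, 3, 4}
Tree: B1–B2, B2–B3, B3–B4
Each bag holds 4 vertices, so the decomposition has width 3, which upper-bounds the treewidth. On the other hand G contains the 4-clique {0, 1, 4, 6}. A clique must lie in a single bag of any decomposition, so no decomposition can have width below 3. Hence tw(G) = 3 exactly.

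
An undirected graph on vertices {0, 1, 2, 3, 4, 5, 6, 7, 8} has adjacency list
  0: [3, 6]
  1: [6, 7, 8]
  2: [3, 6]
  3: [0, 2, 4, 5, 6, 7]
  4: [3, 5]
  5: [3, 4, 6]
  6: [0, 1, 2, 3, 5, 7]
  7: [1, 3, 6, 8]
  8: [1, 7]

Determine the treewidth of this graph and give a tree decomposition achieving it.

Every bag has size at most 3, so the width is 3 − 1 = 2 and tw(G) ≤ 2. On the other hand G contains the 3-clique {1, 7, 8}. A clique must lie in a single bag of any decomposition, so no decomposition can have width below 2. Therefore the treewidth is 2.

Treewidth 2.
One optimal decomposition is:
Bags: B1 = {3, 6, 7}  B2 = {0, 3, 6}  B3 = {3, 5, 6}  B4 = {1, 6, 7}  B5 = {3, 4, 5}  B6 = {2, 3, 6}  B7 = {1, 7, 8}
Tree: B1–B2, B1–B3, B1–B4, B3–B5, B2–B6, B4–B7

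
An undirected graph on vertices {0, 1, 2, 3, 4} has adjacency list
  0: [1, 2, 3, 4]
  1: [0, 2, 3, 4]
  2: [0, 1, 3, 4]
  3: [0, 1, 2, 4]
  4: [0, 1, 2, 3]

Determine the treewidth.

A width-4 tree decomposition is:
Bags: B1 = {0, 1, 2, 3, 4}
Tree: (single bag)
A single bag containing all 5 vertices is trivially a valid decomposition of width 4. On the other hand G contains the 5-clique {0, 1, 2, 3, 4}. A clique must lie in a single bag of any decomposition, so no decomposition can have width below 4. The upper and lower bounds meet at 4, so that is the treewidth.

4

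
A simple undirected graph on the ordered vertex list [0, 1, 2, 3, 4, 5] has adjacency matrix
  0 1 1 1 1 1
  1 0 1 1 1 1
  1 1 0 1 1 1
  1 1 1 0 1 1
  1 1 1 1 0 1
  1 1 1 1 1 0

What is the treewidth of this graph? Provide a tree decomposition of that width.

Treewidth 5.
Bags: B1 = {0, 1, 2, 3, 4, 5}
Tree: (single bag)

A single bag containing all 6 vertices is trivially a valid decomposition of width 5. On the other hand G contains the 6-clique {0, 1, 2, 3, 4, 5}. A clique must lie in a single bag of any decomposition, so no decomposition can have width below 5. Hence tw(G) = 5 exactly.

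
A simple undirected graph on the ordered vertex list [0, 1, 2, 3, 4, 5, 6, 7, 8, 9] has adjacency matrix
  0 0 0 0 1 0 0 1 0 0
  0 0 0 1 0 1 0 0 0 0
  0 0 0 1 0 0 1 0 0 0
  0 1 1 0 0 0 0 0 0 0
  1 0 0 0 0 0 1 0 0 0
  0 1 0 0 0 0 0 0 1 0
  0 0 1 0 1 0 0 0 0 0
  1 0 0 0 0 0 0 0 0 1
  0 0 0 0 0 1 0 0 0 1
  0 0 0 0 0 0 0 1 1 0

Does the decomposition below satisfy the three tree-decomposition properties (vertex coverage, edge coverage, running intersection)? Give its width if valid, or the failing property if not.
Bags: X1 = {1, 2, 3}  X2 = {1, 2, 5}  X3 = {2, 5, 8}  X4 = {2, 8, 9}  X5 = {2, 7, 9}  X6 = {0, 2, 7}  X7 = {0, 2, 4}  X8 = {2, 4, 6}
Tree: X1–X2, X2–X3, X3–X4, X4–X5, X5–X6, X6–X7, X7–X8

Yes; width 2.

Every vertex of G appears in some bag (union = {0, 1, 2, 3, 4, 5, 6, 7, 8, 9}); every edge is covered by a bag; and for each vertex v the set of bags containing v is connected in the bag tree. The decomposition is therefore valid. The largest bag has 3 vertices, so the width is 2.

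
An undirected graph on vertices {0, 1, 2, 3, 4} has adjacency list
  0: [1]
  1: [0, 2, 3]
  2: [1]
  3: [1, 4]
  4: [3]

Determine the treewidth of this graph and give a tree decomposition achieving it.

Treewidth 1.
Bags: B1 = {3, 4}  B2 = {1, 3}  B3 = {1, 2}  B4 = {0, 1}
Tree: B1–B2, B2–B3, B3–B4

Each bag holds 2 vertices, so the decomposition has width 1, which upper-bounds the treewidth. G has an edge, so its treewidth is at least 1. Hence tw(G) = 1 exactly.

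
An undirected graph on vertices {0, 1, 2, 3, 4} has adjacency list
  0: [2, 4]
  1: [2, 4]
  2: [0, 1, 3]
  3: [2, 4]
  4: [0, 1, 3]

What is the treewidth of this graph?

2

A width-2 tree decomposition is:
Bags: B1 = {0, 2, 4}  B2 = {1, 2, 4}  B3 = {2, 3, 4}
Tree: B1–B2, B2–B3
Each bag holds 3 vertices, so the decomposition has width 2, which upper-bounds the treewidth. For the lower bound, G contains the cycle 0–2–1–4–0, so G is not a forest; only forests have treewidth ≤ 1, hence tw(G) ≥ 2. The upper and lower bounds meet at 2, so that is the treewidth.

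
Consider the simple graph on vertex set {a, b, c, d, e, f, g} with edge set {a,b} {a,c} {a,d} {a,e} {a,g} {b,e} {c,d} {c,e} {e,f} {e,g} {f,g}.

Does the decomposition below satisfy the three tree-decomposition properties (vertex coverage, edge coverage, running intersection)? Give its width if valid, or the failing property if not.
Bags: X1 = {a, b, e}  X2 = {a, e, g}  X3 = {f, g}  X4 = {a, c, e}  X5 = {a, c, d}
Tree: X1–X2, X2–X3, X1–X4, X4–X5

No — edge (e,f) lies in no bag.

A tree decomposition must satisfy three properties: every vertex lies in some bag; for every edge, both endpoints lie together in some bag; and for every vertex, the bags containing it form a connected subtree. Here edge (e,f) lies in no bag, so the decomposition is invalid.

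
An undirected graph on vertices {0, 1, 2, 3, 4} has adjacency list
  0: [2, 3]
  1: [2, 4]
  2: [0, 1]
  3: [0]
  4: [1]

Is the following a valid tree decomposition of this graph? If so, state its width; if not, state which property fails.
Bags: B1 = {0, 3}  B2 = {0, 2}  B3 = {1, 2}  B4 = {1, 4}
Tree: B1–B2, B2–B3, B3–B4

Yes; width 1.

Every vertex of G appears in some bag (union = {0, 1, 2, 3, 4}); every edge is covered by a bag; and for each vertex v the set of bags containing v is connected in the bag tree. The decomposition is therefore valid. The largest bag has 2 vertices, so the width is 1.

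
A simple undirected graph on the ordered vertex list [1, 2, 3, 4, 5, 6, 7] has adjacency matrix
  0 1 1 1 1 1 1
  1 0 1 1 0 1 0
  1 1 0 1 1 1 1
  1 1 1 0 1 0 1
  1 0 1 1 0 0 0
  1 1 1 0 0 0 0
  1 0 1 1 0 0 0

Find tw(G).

3

A width-3 tree decomposition is:
Bags: B1 = {1, 2, 3, 4}  B2 = {1, 3, 4, 5}  B3 = {1, 3, 4, 7}  B4 = {1, 2, 3, 6}
Tree: B1–B2, B2–B3, B1–B4
Every bag has size at most 4, so the width is 4 − 1 = 3 and tw(G) ≤ 3. For the lower bound, the 4 vertices {1, 2, 3, 4} are pairwise adjacent, and any tree decomposition puts a clique entirely inside one bag — forcing width ≥ 3. Hence tw(G) = 3 exactly.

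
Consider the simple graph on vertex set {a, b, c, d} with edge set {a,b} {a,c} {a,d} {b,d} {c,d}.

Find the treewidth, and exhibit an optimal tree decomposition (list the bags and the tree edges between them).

Every bag has size at most 3, so the width is 3 − 1 = 2 and tw(G) ≤ 2. Conversely, {a, c, d} is a clique of size 3, and the vertices of any clique must share a bag in every tree decomposition; so some bag has ≥ 3 vertices and tw(G) ≥ 2. The upper and lower bounds meet at 2, so that is the treewidth.

Treewidth 2.
One such decomposition:
Bags: B1 = {a, b, d}  B2 = {a, c, d}
Tree: B1–B2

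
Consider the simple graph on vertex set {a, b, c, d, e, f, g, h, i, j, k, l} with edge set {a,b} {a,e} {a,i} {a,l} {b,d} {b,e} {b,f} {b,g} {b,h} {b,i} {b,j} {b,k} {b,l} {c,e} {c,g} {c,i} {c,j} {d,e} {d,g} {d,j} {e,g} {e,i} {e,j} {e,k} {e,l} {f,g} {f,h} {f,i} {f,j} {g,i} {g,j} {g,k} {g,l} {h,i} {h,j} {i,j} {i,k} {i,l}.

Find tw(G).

A width-4 tree decomposition is:
Bags: B1 = {b, e, g, i, j}  B2 = {b, f, g, i, j}  B3 = {b, e, g, i, k}  B4 = {b, f, h, i, j}  B5 = {b, e, g, i, l}  B6 = {a, b, e, i, l}  B7 = {b, d, e, g, j}  B8 = {c, e, g, i, j}
Tree: B1–B2, B1–B3, B2–B4, B3–B5, B5–B6, B1–B7, B1–B8
Every bag has size at most 5, so the width is 5 − 1 = 4 and tw(G) ≤ 4. Conversely, {c, e, g, i, j} is a clique of size 5, and the vertices of any clique must share a bag in every tree decomposition; so some bag has ≥ 5 vertices and tw(G) ≥ 4. The upper and lower bounds meet at 4, so that is the treewidth.

4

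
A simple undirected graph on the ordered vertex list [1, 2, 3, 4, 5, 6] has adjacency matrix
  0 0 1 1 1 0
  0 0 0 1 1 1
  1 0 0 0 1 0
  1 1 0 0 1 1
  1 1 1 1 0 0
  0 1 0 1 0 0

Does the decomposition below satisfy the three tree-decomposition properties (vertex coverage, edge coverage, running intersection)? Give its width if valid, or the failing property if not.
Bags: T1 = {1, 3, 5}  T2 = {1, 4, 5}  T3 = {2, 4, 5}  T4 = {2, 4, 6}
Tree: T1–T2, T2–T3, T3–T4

Yes; width 2.

Vertex coverage: the bags together contain {1, 2, 3, 4, 5, 6}, the full vertex set. Edge coverage: each edge of G has both endpoints in at least one bag. Running intersection: for every vertex, the bags containing it form a connected subtree. All three properties hold, so this is a valid tree decomposition of width max|bag| − 1 = 2, and hence tw(G) ≤ 2.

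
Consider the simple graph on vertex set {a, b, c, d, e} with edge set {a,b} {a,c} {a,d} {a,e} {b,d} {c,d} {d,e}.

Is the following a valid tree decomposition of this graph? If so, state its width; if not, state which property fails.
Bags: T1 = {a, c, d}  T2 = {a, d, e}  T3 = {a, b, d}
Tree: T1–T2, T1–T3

Every vertex of G appears in some bag (union = {a, b, c, d, e}); every edge is covered by a bag; and for each vertex v the set of bags containing v is connected in the bag tree. The decomposition is therefore valid. The largest bag has 3 vertices, so the width is 2.

Yes; width 2.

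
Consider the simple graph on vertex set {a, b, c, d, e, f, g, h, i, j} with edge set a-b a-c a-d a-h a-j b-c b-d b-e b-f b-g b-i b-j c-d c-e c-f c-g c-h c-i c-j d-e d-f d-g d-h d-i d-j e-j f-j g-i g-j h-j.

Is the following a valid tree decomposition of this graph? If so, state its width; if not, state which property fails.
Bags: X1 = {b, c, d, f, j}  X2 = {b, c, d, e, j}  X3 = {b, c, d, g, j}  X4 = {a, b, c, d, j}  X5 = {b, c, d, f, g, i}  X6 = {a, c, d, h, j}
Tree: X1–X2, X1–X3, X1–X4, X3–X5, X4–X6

A tree decomposition must satisfy three properties: every vertex lies in some bag; for every edge, both endpoints lie together in some bag; and for every vertex, the bags containing it form a connected subtree. Here bags containing vertex f are not connected in the tree, so the decomposition is invalid.

No — bags containing vertex f are not connected in the tree.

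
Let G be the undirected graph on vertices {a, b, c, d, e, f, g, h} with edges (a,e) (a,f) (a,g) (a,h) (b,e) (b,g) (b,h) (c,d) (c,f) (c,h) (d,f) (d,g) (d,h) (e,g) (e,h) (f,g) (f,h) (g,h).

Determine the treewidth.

3

A width-3 tree decomposition is:
Bags: B1 = {a, f, g, h}  B2 = {d, f, g, h}  B3 = {a, e, g, h}  B4 = {c, d, f, h}  B5 = {b, e, g, h}
Tree: B1–B2, B1–B3, B2–B4, B3–B5
The largest bag has 4 vertices, giving width 3; this decomposition certifies tw(G) ≤ 3. For the lower bound, the 4 vertices {a, e, g, h} are pairwise adjacent, and any tree decomposition puts a clique entirely inside one bag — forcing width ≥ 3. Hence tw(G) = 3 exactly.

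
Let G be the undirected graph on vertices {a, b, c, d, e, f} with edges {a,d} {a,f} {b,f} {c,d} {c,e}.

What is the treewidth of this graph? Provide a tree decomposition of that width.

Each bag holds 2 vertices, so the decomposition has width 1, which upper-bounds the treewidth. G has an edge, so its treewidth is at least 1. Hence tw(G) = 1 exactly.

Treewidth 1.
One such decomposition:
Bags: B1 = {b, f}  B2 = {a, f}  B3 = {a, d}  B4 = {c, d}  B5 = {c, e}
Tree: B1–B2, B2–B3, B3–B4, B4–B5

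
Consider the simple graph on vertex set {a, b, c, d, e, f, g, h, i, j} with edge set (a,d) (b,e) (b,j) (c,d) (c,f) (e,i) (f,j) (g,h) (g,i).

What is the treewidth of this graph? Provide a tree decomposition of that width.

Treewidth 1.
Bags: B1 = {g, h}  B2 = {g, i}  B3 = {e, i}  B4 = {b, e}  B5 = {b, j}  B6 = {f, j}  B7 = {c, f}  B8 = {c, d}  B9 = {a, d}
Tree: B1–B2, B2–B3, B3–B4, B4–B5, B5–B6, B6–B7, B7–B8, B8–B9

Each bag holds 2 vertices, so the decomposition has width 1, which upper-bounds the treewidth. Any graph with an edge has treewidth ≥ 1, and G has the edge h–g. Hence tw(G) = 1 exactly.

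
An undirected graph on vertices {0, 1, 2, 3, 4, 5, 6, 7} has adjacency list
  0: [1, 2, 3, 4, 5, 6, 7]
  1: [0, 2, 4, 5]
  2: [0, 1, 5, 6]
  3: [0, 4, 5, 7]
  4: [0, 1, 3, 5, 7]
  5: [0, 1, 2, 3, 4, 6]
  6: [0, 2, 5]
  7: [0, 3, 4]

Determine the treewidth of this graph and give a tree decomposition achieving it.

Treewidth 3.
Bags: B1 = {0, 1, 2, 5}  B2 = {0, 1, 4, 5}  B3 = {0, 3, 4, 5}  B4 = {0, 3, 4, 7}  B5 = {0, 2, 5, 6}
Tree: B1–B2, B2–B3, B3–B4, B1–B5

Each bag holds 4 vertices, so the decomposition has width 3, which upper-bounds the treewidth. Conversely, {0, 1, 2, 5} is a clique of size 4, and the vertices of any clique must share a bag in every tree decomposition; so some bag has ≥ 4 vertices and tw(G) ≥ 3. Hence tw(G) = 3 exactly.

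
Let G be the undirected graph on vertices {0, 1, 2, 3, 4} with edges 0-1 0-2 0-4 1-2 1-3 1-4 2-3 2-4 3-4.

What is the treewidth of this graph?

A width-3 tree decomposition is:
Bags: B1 = {0, 1, 2, 4}  B2 = {1, 2, 3, 4}
Tree: B1–B2
The largest bag has 4 vertices, giving width 3; this decomposition certifies tw(G) ≤ 3. On the other hand G contains the 4-clique {0, 1, 2, 4}. A clique must lie in a single bag of any decomposition, so no decomposition can have width below 3. Combining the bounds, tw(G) = 3.

3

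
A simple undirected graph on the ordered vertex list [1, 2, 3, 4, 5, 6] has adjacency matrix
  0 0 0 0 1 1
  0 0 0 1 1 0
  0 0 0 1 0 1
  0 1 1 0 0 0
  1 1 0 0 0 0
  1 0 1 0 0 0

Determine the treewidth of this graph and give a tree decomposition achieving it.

Treewidth 2.
Bags: B1 = {1, 5, 6}  B2 = {2, 5, 6}  B3 = {2, 4, 6}  B4 = {3, 4, 6}
Tree: B1–B2, B2–B3, B3–B4

Each bag holds 3 vertices, so the decomposition has width 2, which upper-bounds the treewidth. The edges 6–1–5–2–4–3–6 form a cycle, so G is not a tree and its treewidth is at least 2. Therefore the treewidth is 2.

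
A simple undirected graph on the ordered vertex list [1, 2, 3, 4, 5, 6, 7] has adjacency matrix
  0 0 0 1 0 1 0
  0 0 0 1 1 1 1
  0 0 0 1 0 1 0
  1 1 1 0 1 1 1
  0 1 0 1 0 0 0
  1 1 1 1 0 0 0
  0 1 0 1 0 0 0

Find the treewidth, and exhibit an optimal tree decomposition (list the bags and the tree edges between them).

Treewidth 2.
Bags: B1 = {2, 4, 6}  B2 = {2, 4, 5}  B3 = {3, 4, 6}  B4 = {2, 4, 7}  B5 = {1, 4, 6}
Tree: B1–B2, B1–B3, B1–B4, B3–B5

The largest bag has 3 vertices, giving width 2; this decomposition certifies tw(G) ≤ 2. On the other hand G contains the 3-clique {1, 4, 6}. A clique must lie in a single bag of any decomposition, so no decomposition can have width below 2. The upper and lower bounds meet at 2, so that is the treewidth.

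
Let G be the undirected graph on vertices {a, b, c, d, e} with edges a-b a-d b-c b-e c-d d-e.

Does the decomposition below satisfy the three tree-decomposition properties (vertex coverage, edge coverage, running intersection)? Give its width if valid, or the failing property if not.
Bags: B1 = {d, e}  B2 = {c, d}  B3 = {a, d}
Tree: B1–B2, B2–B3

No — vertex b appears in no bag.

A tree decomposition must satisfy three properties: every vertex lies in some bag; for every edge, both endpoints lie together in some bag; and for every vertex, the bags containing it form a connected subtree. Here vertex b appears in no bag, so the decomposition is invalid.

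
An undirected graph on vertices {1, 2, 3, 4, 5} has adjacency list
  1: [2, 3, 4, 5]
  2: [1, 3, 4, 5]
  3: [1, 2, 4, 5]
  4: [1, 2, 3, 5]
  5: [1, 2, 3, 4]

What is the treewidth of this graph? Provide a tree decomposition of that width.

Treewidth 4.
Bags: B1 = {1, 2, 3, 4, 5}
Tree: (single bag)

A single bag containing all 5 vertices is trivially a valid decomposition of width 4. On the other hand G contains the 5-clique {1, 2, 3, 4, 5}. A clique must lie in a single bag of any decomposition, so no decomposition can have width below 4. Combining the bounds, tw(G) = 4.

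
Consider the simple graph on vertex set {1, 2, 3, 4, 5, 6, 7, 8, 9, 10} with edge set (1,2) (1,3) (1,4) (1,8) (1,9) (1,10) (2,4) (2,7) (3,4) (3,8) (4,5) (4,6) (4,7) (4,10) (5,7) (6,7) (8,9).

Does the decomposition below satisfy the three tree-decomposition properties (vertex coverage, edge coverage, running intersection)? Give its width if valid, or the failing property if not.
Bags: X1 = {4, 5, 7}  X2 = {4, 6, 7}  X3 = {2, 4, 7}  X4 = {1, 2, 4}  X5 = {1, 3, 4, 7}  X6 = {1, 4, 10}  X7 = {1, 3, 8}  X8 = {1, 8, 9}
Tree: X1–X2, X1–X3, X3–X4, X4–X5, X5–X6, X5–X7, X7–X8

No — bags containing vertex 7 are not connected in the tree.

A tree decomposition must satisfy three properties: every vertex lies in some bag; for every edge, both endpoints lie together in some bag; and for every vertex, the bags containing it form a connected subtree. Here bags containing vertex 7 are not connected in the tree, so the decomposition is invalid.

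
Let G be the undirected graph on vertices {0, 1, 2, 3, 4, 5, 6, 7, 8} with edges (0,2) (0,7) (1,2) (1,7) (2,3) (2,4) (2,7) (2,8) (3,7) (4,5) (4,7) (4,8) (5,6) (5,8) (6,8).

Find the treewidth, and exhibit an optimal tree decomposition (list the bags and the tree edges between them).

Treewidth 2.
One optimal decomposition is:
Bags: B1 = {2, 4, 8}  B2 = {4, 5, 8}  B3 = {2, 4, 7}  B4 = {2, 3, 7}  B5 = {0, 2, 7}  B6 = {5, 6, 8}  B7 = {1, 2, 7}
Tree: B1–B2, B1–B3, B3–B4, B4–B5, B2–B6, B3–B7

Every bag has size at most 3, so the width is 3 − 1 = 2 and tw(G) ≤ 2. On the other hand G contains the 3-clique {2, 4, 8}. A clique must lie in a single bag of any decomposition, so no decomposition can have width below 2. Therefore the treewidth is 2.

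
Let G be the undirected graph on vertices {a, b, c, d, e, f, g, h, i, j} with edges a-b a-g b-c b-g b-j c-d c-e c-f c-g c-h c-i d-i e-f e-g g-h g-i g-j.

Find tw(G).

2

A width-2 tree decomposition is:
Bags: B1 = {b, c, g}  B2 = {b, g, j}  B3 = {c, g, h}  B4 = {a, b, g}  B5 = {c, g, i}  B6 = {c, e, g}  B7 = {c, e, f}  B8 = {c, d, i}
Tree: B1–B2, B1–B3, B2–B4, B1–B5, B5–B6, B6–B7, B5–B8
The largest bag has 3 vertices, giving width 2; this decomposition certifies tw(G) ≤ 2. For the lower bound, the 3 vertices {c, d, i} are pairwise adjacent, and any tree decomposition puts a clique entirely inside one bag — forcing width ≥ 2. The upper and lower bounds meet at 2, so that is the treewidth.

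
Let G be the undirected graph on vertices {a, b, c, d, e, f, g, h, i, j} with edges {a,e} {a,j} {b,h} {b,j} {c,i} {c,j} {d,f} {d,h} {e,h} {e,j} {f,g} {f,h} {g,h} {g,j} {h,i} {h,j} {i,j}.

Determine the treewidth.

A width-2 tree decomposition is:
Bags: B1 = {g, h, j}  B2 = {h, i, j}  B3 = {e, h, j}  B4 = {f, g, h}  B5 = {a, e, j}  B6 = {c, i, j}  B7 = {b, h, j}  B8 = {d, f, h}
Tree: B1–B2, B1–B3, B1–B4, B3–B5, B2–B6, B2–B7, B4–B8
The largest bag has 3 vertices, giving width 2; this decomposition certifies tw(G) ≤ 2. For the lower bound, the 3 vertices {d, f, h} are pairwise adjacent, and any tree decomposition puts a clique entirely inside one bag — forcing width ≥ 2. Combining the bounds, tw(G) = 2.

2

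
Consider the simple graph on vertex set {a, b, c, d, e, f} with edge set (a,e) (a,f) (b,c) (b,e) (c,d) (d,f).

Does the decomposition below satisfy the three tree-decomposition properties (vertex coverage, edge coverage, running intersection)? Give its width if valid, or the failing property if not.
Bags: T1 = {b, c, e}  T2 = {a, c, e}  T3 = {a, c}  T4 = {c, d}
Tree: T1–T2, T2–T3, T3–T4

No — vertex f appears in no bag.

A tree decomposition must satisfy three properties: every vertex lies in some bag; for every edge, both endpoints lie together in some bag; and for every vertex, the bags containing it form a connected subtree. Here vertex f appears in no bag, so the decomposition is invalid.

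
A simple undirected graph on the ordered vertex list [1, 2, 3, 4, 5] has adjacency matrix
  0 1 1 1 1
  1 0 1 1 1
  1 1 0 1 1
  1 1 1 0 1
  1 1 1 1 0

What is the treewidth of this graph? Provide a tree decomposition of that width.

Treewidth 4.
One such decomposition:
Bags: B1 = {1, 2, 3, 4, 5}
Tree: (single bag)

With just one bag of size 5, the width is 5 − 1 = 4, so tw(G) ≤ 4. On the other hand G contains the 5-clique {1, 2, 3, 4, 5}. A clique must lie in a single bag of any decomposition, so no decomposition can have width below 4. The upper and lower bounds meet at 4, so that is the treewidth.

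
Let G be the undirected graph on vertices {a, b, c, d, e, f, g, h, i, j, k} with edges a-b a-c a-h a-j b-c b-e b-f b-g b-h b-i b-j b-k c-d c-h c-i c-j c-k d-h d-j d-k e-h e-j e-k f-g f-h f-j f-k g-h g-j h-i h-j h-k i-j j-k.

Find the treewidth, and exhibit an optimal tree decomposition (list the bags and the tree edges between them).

Each bag holds 5 vertices, so the decomposition has width 4, which upper-bounds the treewidth. For the lower bound, the 5 vertices {c, d, h, j, k} are pairwise adjacent, and any tree decomposition puts a clique entirely inside one bag — forcing width ≥ 4. Combining the bounds, tw(G) = 4.

Treewidth 4.
Bags: B1 = {b, f, h, j, k}  B2 = {b, c, h, j, k}  B3 = {b, c, h, i, j}  B4 = {b, e, h, j, k}  B5 = {b, f, g, h, j}  B6 = {c, d, h, j, k}  B7 = {a, b, c, h, j}
Tree: B1–B2, B2–B3, B1–B4, B1–B5, B2–B6, B3–B7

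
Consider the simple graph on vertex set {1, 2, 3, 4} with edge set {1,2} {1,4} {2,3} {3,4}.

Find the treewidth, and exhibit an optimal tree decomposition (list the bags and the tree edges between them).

Treewidth 2.
One optimal decomposition is:
Bags: B1 = {1, 2, 4}  B2 = {2, 3, 4}
Tree: B1–B2

Each bag holds 3 vertices, so the decomposition has width 2, which upper-bounds the treewidth. Since 2–1–4–3–2 is a cycle in G, G is not acyclic. Forests are exactly the graphs of treewidth ≤ 1, so tw(G) ≥ 2. Therefore the treewidth is 2.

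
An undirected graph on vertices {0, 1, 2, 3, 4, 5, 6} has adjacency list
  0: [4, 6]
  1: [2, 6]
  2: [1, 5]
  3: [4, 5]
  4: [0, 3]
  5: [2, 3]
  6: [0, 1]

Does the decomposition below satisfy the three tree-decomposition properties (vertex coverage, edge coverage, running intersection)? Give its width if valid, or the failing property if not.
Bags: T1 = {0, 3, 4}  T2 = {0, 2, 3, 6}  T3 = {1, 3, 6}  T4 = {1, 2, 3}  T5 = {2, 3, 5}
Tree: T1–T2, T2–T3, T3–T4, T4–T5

No — bags containing vertex 2 are not connected in the tree.

A tree decomposition must satisfy three properties: every vertex lies in some bag; for every edge, both endpoints lie together in some bag; and for every vertex, the bags containing it form a connected subtree. Here bags containing vertex 2 are not connected in the tree, so the decomposition is invalid.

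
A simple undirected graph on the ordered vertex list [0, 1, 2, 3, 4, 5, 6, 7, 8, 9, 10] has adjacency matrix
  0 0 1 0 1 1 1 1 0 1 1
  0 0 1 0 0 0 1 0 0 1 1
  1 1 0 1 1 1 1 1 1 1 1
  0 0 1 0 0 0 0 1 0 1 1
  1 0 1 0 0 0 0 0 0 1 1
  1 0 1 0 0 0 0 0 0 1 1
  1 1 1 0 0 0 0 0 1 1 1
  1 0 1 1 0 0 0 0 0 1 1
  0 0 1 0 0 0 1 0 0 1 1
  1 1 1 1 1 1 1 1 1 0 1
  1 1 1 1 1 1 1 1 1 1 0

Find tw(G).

A width-4 tree decomposition is:
Bags: B1 = {0, 2, 6, 9, 10}  B2 = {2, 6, 8, 9, 10}  B3 = {0, 2, 7, 9, 10}  B4 = {1, 2, 6, 9, 10}  B5 = {2, 3, 7, 9, 10}  B6 = {0, 2, 5, 9, 10}  B7 = {0, 2, 4, 9, 10}
Tree: B1–B2, B1–B3, B1–B4, B3–B5, B1–B6, B1–B7
The largest bag has 5 vertices, giving width 4; this decomposition certifies tw(G) ≤ 4. On the other hand G contains the 5-clique {0, 2, 4, 9, 10}. A clique must lie in a single bag of any decomposition, so no decomposition can have width below 4. Combining the bounds, tw(G) = 4.

4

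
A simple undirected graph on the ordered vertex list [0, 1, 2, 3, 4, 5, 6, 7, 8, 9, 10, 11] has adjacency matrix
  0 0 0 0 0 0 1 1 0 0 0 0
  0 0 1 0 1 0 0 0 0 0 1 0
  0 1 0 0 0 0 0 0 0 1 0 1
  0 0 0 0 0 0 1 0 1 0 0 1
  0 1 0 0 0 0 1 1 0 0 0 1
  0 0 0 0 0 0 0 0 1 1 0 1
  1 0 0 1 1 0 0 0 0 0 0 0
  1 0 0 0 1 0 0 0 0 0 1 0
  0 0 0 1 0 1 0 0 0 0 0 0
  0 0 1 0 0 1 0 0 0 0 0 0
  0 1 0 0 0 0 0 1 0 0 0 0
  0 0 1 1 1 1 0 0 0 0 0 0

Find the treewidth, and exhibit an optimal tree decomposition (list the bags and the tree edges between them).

Treewidth 3.
One such decomposition:
Bags: B1 = {3, 5, 8, 9}  B2 = {3, 5, 9, 11}  B3 = {2, 3, 9, 11}  B4 = {2, 3, 6, 11}  B5 = {2, 4, 6, 11}  B6 = {1, 2, 4, 6}  B7 = {0, 1, 4, 6}  B8 = {0, 1, 4, 7}  B9 = {0, 1, 7, 10}
Tree: B1–B2, B2–B3, B3–B4, B4–B5, B5–B6, B6–B7, B7–B8, B8–B9

The largest bag has 4 vertices, giving width 3; this decomposition certifies tw(G) ≤ 3. For the lower bound: the 4 vertex sets {5,8,9}, {3}, {11}, {1,2,4,6} are disjoint, each induces a connected subgraph, and every pair is joined by at least one edge of G. Contracting each set to a single vertex therefore yields K_{4} as a minor, and since treewidth is minor-monotone, tw(G) ≥ tw(K_{4}) = 3. The upper and lower bounds meet at 3, so that is the treewidth.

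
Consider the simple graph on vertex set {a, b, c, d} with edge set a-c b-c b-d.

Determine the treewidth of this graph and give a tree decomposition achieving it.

Each bag holds 2 vertices, so the decomposition has width 1, which upper-bounds the treewidth. G has an edge, so its treewidth is at least 1. Therefore the treewidth is 1.

Treewidth 1.
Bags: B1 = {b, c}  B2 = {b, d}  B3 = {a, c}
Tree: B1–B2, B1–B3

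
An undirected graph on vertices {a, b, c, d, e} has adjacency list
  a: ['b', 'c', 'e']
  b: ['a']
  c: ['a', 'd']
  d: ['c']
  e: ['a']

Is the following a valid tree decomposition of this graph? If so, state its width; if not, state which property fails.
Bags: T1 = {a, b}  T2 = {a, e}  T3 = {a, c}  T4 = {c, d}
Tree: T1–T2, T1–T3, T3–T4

Every vertex of G appears in some bag (union = {a, b, c, d, e}); every edge is covered by a bag; and for each vertex v the set of bags containing v is connected in the bag tree. The decomposition is therefore valid. The largest bag has 2 vertices, so the width is 1.

Yes; width 1.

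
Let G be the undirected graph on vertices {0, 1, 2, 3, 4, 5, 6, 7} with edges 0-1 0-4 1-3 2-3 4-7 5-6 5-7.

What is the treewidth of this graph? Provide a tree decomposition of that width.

Every bag has size at most 2, so the width is 2 − 1 = 1 and tw(G) ≤ 1. G has an edge, so its treewidth is at least 1. The upper and lower bounds meet at 1, so that is the treewidth.

Treewidth 1.
One optimal decomposition is:
Bags: B1 = {2, 3}  B2 = {1, 3}  B3 = {0, 1}  B4 = {0, 4}  B5 = {4, 7}  B6 = {5, 7}  B7 = {5, 6}
Tree: B1–B2, B2–B3, B3–B4, B4–B5, B5–B6, B6–B7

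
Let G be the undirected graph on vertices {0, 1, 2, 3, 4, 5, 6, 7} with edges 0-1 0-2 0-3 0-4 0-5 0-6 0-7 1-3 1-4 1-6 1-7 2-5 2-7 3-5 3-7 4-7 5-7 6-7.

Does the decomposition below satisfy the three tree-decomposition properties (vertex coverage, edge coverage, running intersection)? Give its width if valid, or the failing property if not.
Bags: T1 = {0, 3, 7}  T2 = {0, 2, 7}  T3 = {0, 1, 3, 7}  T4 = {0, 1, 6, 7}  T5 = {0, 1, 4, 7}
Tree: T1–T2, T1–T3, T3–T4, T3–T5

A tree decomposition must satisfy three properties: every vertex lies in some bag; for every edge, both endpoints lie together in some bag; and for every vertex, the bags containing it form a connected subtree. Here vertex 5 appears in no bag, so the decomposition is invalid.

No — vertex 5 appears in no bag.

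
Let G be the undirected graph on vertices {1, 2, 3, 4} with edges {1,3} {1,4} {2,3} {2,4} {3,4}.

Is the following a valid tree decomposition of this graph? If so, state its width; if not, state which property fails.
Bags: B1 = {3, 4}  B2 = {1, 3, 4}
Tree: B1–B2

A tree decomposition must satisfy three properties: every vertex lies in some bag; for every edge, both endpoints lie together in some bag; and for every vertex, the bags containing it form a connected subtree. Here vertex 2 appears in no bag, so the decomposition is invalid.

No — vertex 2 appears in no bag.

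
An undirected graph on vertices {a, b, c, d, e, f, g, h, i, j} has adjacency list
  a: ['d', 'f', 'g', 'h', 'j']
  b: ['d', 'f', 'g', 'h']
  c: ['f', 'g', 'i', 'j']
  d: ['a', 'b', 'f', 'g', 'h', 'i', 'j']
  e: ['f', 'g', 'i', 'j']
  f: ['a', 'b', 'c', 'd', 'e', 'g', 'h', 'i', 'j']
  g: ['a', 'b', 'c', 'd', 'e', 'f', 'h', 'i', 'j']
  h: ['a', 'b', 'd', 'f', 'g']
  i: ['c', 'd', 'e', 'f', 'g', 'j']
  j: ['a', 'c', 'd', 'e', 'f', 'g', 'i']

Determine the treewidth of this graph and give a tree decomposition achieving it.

Every bag has size at most 5, so the width is 5 − 1 = 4 and tw(G) ≤ 4. Conversely, {a, d, f, g, j} is a clique of size 5, and the vertices of any clique must share a bag in every tree decomposition; so some bag has ≥ 5 vertices and tw(G) ≥ 4. Hence tw(G) = 4 exactly.

Treewidth 4.
Bags: B1 = {d, f, g, i, j}  B2 = {e, f, g, i, j}  B3 = {a, d, f, g, j}  B4 = {a, d, f, g, h}  B5 = {c, f, g, i, j}  B6 = {b, d, f, g, h}
Tree: B1–B2, B1–B3, B3–B4, B2–B5, B4–B6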